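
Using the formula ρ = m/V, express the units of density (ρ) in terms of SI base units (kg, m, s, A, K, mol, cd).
Units of each symbol in ρ = m/V:
  m (mass): kg
  V (volume): m³  → in the denominator, contributes 1/m³

Multiplying the contributions: [kg] · [1/m³]
Adding exponents of each base unit: kg: 1, m: -3
SI base units of density: kg/m³

Answer: kg/m³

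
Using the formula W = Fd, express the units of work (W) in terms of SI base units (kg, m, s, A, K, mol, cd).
Units of each symbol in W = Fd:
  F (force): kg·m/s²
  d (displacement): m

Multiplying the contributions: [kg·m/s²] · [m]
Adding exponents of each base unit: kg: 1, m: 2, s: -2
SI base units of work: kg·m²/s²

Answer: kg·m²/s²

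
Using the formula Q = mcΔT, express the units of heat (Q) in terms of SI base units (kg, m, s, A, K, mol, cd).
Units of each symbol in Q = mcΔT:
  m (mass): kg
  c (specific heat capacity, in J/(kg·K)): m²/(s²·K)
  ΔT (temperature change): K

Multiplying the contributions: [kg] · [m²/(s²·K)] · [K]
Adding exponents of each base unit: kg: 1, m: 2, s: -2
SI base units of heat: kg·m²/s²

Answer: kg·m²/s²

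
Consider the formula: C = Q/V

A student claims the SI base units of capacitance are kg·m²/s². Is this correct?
Units of each symbol in C = Q/V:
  Q (charge, in coulombs): s·A
  V (voltage, in volts): kg·m²/(s³·A)  → in the denominator, contributes s³·A/(kg·m²)

Multiplying the contributions: [s·A] · [s³·A/(kg·m²)]
Adding exponents of each base unit: kg: -1, m: -2, s: 4, A: 2
SI base units of capacitance: s⁴·A²/(kg·m²)

The claimed units kg·m²/s² (exponents kg: 1, m: 2, s: -2) do not match the derived units s⁴·A²/(kg·m²) (exponents kg: -1, m: -2, s: 4, A: 2), so the claim is incorrect.

Answer: No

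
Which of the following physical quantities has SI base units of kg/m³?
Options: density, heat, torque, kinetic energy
Checking the SI base units of each option:
  density (ρ = m/V): kg/m³  ✓ matches
  heat (Q = mcΔT): kg·m²/s²  ✗
  torque (τ = Fr): kg·m²/s²  ✗
  kinetic energy (E = ½mv²): kg·m²/s²  ✗

Only density has units kg/m³.

Answer: density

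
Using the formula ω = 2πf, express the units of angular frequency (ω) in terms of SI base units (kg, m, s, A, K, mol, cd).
Units of each symbol in ω = 2πf:
  f (frequency): 1/s
  The factor 2π is dimensionless.

Multiplying the contributions: [1/s]
Adding exponents of each base unit: s: -1
SI base units of angular frequency: 1/s

Answer: 1/s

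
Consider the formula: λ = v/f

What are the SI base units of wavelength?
Units of each symbol in λ = v/f:
  v (wave speed): m/s
  f (frequency): 1/s  → in the denominator, contributes s

Multiplying the contributions: [m/s] · [s]
Adding exponents of each base unit: m: 1
SI base units of wavelength: m

Answer: m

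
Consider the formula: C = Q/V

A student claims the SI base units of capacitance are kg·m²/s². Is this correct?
Units of each symbol in C = Q/V:
  Q (charge, in coulombs): s·A
  V (voltage, in volts): kg·m²/(s³·A)  → in the denominator, contributes s³·A/(kg·m²)

Multiplying the contributions: [s·A] · [s³·A/(kg·m²)]
Adding exponents of each base unit: kg: -1, m: -2, s: 4, A: 2
SI base units of capacitance: s⁴·A²/(kg·m²)

The claimed units kg·m²/s² (exponents kg: 1, m: 2, s: -2) do not match the derived units s⁴·A²/(kg·m²) (exponents kg: -1, m: -2, s: 4, A: 2), so the claim is incorrect.

Answer: No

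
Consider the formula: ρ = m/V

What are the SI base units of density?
Units of each symbol in ρ = m/V:
  m (mass): kg
  V (volume): m³  → in the denominator, contributes 1/m³

Multiplying the contributions: [kg] · [1/m³]
Adding exponents of each base unit: kg: 1, m: -3
SI base units of density: kg/m³

Answer: kg/m³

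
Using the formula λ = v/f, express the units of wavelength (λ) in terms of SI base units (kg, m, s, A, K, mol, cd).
Units of each symbol in λ = v/f:
  v (wave speed): m/s
  f (frequency): 1/s  → in the denominator, contributes s

Multiplying the contributions: [m/s] · [s]
Adding exponents of each base unit: m: 1
SI base units of wavelength: m

Answer: m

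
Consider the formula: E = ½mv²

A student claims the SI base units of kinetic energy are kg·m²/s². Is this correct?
Units of each symbol in E = ½mv²:
  m (mass): kg
  v (speed): m/s  → to the power 2, contributes m²/s²
  The factor ½ is dimensionless.

Multiplying the contributions: [kg] · [m²/s²]
Adding exponents of each base unit: kg: 1, m: 2, s: -2
SI base units of kinetic energy: kg·m²/s²

The claimed units kg·m²/s² match the derived units, so the claim is correct.

Answer: Yes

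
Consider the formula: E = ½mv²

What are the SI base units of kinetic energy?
Units of each symbol in E = ½mv²:
  m (mass): kg
  v (speed): m/s  → to the power 2, contributes m²/s²
  The factor ½ is dimensionless.

Multiplying the contributions: [kg] · [m²/s²]
Adding exponents of each base unit: kg: 1, m: 2, s: -2
SI base units of kinetic energy: kg·m²/s²

Answer: kg·m²/s²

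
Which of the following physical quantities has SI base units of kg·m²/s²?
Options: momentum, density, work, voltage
Checking the SI base units of each option:
  momentum (p = mv): kg·m/s  ✗
  density (ρ = m/V): kg/m³  ✗
  work (W = Fd): kg·m²/s²  ✓ matches
  voltage (V = IR): kg·m²/(s³·A)  ✗

Only work has units kg·m²/s².

Answer: work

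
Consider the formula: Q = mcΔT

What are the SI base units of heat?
Units of each symbol in Q = mcΔT:
  m (mass): kg
  c (specific heat capacity, in J/(kg·K)): m²/(s²·K)
  ΔT (temperature change): K

Multiplying the contributions: [kg] · [m²/(s²·K)] · [K]
Adding exponents of each base unit: kg: 1, m: 2, s: -2
SI base units of heat: kg·m²/s²

Answer: kg·m²/s²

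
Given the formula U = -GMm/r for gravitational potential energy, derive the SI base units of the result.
Units of each symbol in U = -GMm/r:
  G (gravitational constant): m³/(kg·s²)
  M (mass): kg
  m (mass): kg
  r (distance): m  → in the denominator, contributes 1/m
  The minus sign does not affect the units.

Multiplying the contributions: [m³/(kg·s²)] · [kg] · [kg] · [1/m]
Adding exponents of each base unit: kg: 1, m: 2, s: -2
SI base units of gravitational potential energy: kg·m²/s²

Answer: kg·m²/s²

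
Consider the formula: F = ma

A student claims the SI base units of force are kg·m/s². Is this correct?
Units of each symbol in F = ma:
  m (mass): kg
  a (acceleration): m/s²

Multiplying the contributions: [kg] · [m/s²]
Adding exponents of each base unit: kg: 1, m: 1, s: -2
SI base units of force: kg·m/s²

The claimed units kg·m/s² match the derived units, so the claim is correct.

Answer: Yes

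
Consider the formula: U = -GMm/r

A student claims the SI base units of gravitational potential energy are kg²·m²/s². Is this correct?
Units of each symbol in U = -GMm/r:
  G (gravitational constant): m³/(kg·s²)
  M (mass): kg
  m (mass): kg
  r (distance): m  → in the denominator, contributes 1/m
  The minus sign does not affect the units.

Multiplying the contributions: [m³/(kg·s²)] · [kg] · [kg] · [1/m]
Adding exponents of each base unit: kg: 1, m: 2, s: -2
SI base units of gravitational potential energy: kg·m²/s²

The claimed units kg²·m²/s² (exponents kg: 2, m: 2, s: -2) do not match the derived units kg·m²/s² (exponents kg: 1, m: 2, s: -2), so the claim is incorrect.

Answer: No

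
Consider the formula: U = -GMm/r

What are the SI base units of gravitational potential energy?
Units of each symbol in U = -GMm/r:
  G (gravitational constant): m³/(kg·s²)
  M (mass): kg
  m (mass): kg
  r (distance): m  → in the denominator, contributes 1/m
  The minus sign does not affect the units.

Multiplying the contributions: [m³/(kg·s²)] · [kg] · [kg] · [1/m]
Adding exponents of each base unit: kg: 1, m: 2, s: -2
SI base units of gravitational potential energy: kg·m²/s²

Answer: kg·m²/s²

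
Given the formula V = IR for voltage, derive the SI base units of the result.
Units of each symbol in V = IR:
  I (current): A
  R (resistance, in ohms): kg·m²/(s³·A²)

Multiplying the contributions: [A] · [kg·m²/(s³·A²)]
Adding exponents of each base unit: kg: 1, m: 2, s: -3, A: -1
SI base units of voltage: kg·m²/(s³·A)

Answer: kg·m²/(s³·A)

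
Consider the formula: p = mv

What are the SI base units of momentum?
Units of each symbol in p = mv:
  m (mass): kg
  v (velocity): m/s

Multiplying the contributions: [kg] · [m/s]
Adding exponents of each base unit: kg: 1, m: 1, s: -1
SI base units of momentum: kg·m/s

Answer: kg·m/s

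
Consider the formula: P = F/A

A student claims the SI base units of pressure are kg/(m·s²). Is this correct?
Units of each symbol in P = F/A:
  F (force): kg·m/s²
  A (area): m²  → in the denominator, contributes 1/m²

Multiplying the contributions: [kg·m/s²] · [1/m²]
Adding exponents of each base unit: kg: 1, m: -1, s: -2
SI base units of pressure: kg/(m·s²)

The claimed units kg/(m·s²) match the derived units, so the claim is correct.

Answer: Yes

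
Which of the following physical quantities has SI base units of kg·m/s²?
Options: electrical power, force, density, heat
Checking the SI base units of each option:
  electrical power (P = IV): kg·m²/s³  ✗
  force (F = ma): kg·m/s²  ✓ matches
  density (ρ = m/V): kg/m³  ✗
  heat (Q = mcΔT): kg·m²/s²  ✗

Only force has units kg·m/s².

Answer: force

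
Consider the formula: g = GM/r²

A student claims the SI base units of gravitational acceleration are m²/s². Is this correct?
Units of each symbol in g = GM/r²:
  G (gravitational constant): m³/(kg·s²)
  M (mass): kg
  r (distance): m  → to the power 2 in the denominator, contributes 1/m²

Multiplying the contributions: [m³/(kg·s²)] · [kg] · [1/m²]
Adding exponents of each base unit: m: 1, s: -2
SI base units of gravitational acceleration: m/s²

The claimed units m²/s² (exponents m: 2, s: -2) do not match the derived units m/s² (exponents m: 1, s: -2), so the claim is incorrect.

Answer: No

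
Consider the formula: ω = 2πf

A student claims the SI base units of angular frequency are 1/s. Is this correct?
Units of each symbol in ω = 2πf:
  f (frequency): 1/s
  The factor 2π is dimensionless.

Multiplying the contributions: [1/s]
Adding exponents of each base unit: s: -1
SI base units of angular frequency: 1/s

The claimed units 1/s match the derived units, so the claim is correct.

Answer: Yes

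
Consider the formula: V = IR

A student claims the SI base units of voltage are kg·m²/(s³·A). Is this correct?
Units of each symbol in V = IR:
  I (current): A
  R (resistance, in ohms): kg·m²/(s³·A²)

Multiplying the contributions: [A] · [kg·m²/(s³·A²)]
Adding exponents of each base unit: kg: 1, m: 2, s: -3, A: -1
SI base units of voltage: kg·m²/(s³·A)

The claimed units kg·m²/(s³·A) match the derived units, so the claim is correct.

Answer: Yes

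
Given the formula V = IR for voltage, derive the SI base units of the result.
Units of each symbol in V = IR:
  I (current): A
  R (resistance, in ohms): kg·m²/(s³·A²)

Multiplying the contributions: [A] · [kg·m²/(s³·A²)]
Adding exponents of each base unit: kg: 1, m: 2, s: -3, A: -1
SI base units of voltage: kg·m²/(s³·A)

Answer: kg·m²/(s³·A)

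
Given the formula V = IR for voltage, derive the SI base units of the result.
Units of each symbol in V = IR:
  I (current): A
  R (resistance, in ohms): kg·m²/(s³·A²)

Multiplying the contributions: [A] · [kg·m²/(s³·A²)]
Adding exponents of each base unit: kg: 1, m: 2, s: -3, A: -1
SI base units of voltage: kg·m²/(s³·A)

Answer: kg·m²/(s³·A)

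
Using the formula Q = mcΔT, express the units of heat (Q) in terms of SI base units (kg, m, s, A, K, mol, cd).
Units of each symbol in Q = mcΔT:
  m (mass): kg
  c (specific heat capacity, in J/(kg·K)): m²/(s²·K)
  ΔT (temperature change): K

Multiplying the contributions: [kg] · [m²/(s²·K)] · [K]
Adding exponents of each base unit: kg: 1, m: 2, s: -2
SI base units of heat: kg·m²/s²

Answer: kg·m²/s²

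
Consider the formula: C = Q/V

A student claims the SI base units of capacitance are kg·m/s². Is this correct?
Units of each symbol in C = Q/V:
  Q (charge, in coulombs): s·A
  V (voltage, in volts): kg·m²/(s³·A)  → in the denominator, contributes s³·A/(kg·m²)

Multiplying the contributions: [s·A] · [s³·A/(kg·m²)]
Adding exponents of each base unit: kg: -1, m: -2, s: 4, A: 2
SI base units of capacitance: s⁴·A²/(kg·m²)

The claimed units kg·m/s² (exponents kg: 1, m: 1, s: -2) do not match the derived units s⁴·A²/(kg·m²) (exponents kg: -1, m: -2, s: 4, A: 2), so the claim is incorrect.

Answer: No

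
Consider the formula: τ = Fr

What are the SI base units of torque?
Units of each symbol in τ = Fr:
  F (force): kg·m/s²
  r (lever arm): m

Multiplying the contributions: [kg·m/s²] · [m]
Adding exponents of each base unit: kg: 1, m: 2, s: -2
SI base units of torque: kg·m²/s²

Answer: kg·m²/s²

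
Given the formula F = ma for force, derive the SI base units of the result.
Units of each symbol in F = ma:
  m (mass): kg
  a (acceleration): m/s²

Multiplying the contributions: [kg] · [m/s²]
Adding exponents of each base unit: kg: 1, m: 1, s: -2
SI base units of force: kg·m/s²

Answer: kg·m/s²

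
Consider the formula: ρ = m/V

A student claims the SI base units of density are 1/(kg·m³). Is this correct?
Units of each symbol in ρ = m/V:
  m (mass): kg
  V (volume): m³  → in the denominator, contributes 1/m³

Multiplying the contributions: [kg] · [1/m³]
Adding exponents of each base unit: kg: 1, m: -3
SI base units of density: kg/m³

The claimed units 1/(kg·m³) (exponents kg: -1, m: -3) do not match the derived units kg/m³ (exponents kg: 1, m: -3), so the claim is incorrect.

Answer: No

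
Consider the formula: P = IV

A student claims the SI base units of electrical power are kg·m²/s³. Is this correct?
Units of each symbol in P = IV:
  I (current): A
  V (voltage, in volts): kg·m²/(s³·A)

Multiplying the contributions: [A] · [kg·m²/(s³·A)]
Adding exponents of each base unit: kg: 1, m: 2, s: -3
SI base units of electrical power: kg·m²/s³

The claimed units kg·m²/s³ match the derived units, so the claim is correct.

Answer: Yes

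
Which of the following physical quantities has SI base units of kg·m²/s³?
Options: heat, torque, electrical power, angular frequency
Checking the SI base units of each option:
  heat (Q = mcΔT): kg·m²/s²  ✗
  torque (τ = Fr): kg·m²/s²  ✗
  electrical power (P = IV): kg·m²/s³  ✓ matches
  angular frequency (ω = 2πf): 1/s  ✗

Only electrical power has units kg·m²/s³.

Answer: electrical power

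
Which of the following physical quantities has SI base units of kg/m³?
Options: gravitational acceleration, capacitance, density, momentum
Checking the SI base units of each option:
  gravitational acceleration (g = GM/r²): m/s²  ✗
  capacitance (C = Q/V): s⁴·A²/(kg·m²)  ✗
  density (ρ = m/V): kg/m³  ✓ matches
  momentum (p = mv): kg·m/s  ✗

Only density has units kg/m³.

Answer: density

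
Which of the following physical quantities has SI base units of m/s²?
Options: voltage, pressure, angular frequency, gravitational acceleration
Checking the SI base units of each option:
  voltage (V = IR): kg·m²/(s³·A)  ✗
  pressure (P = F/A): kg/(m·s²)  ✗
  angular frequency (ω = 2πf): 1/s  ✗
  gravitational acceleration (g = GM/r²): m/s²  ✓ matches

Only gravitational acceleration has units m/s².

Answer: gravitational acceleration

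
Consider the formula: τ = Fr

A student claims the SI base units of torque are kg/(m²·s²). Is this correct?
Units of each symbol in τ = Fr:
  F (force): kg·m/s²
  r (lever arm): m

Multiplying the contributions: [kg·m/s²] · [m]
Adding exponents of each base unit: kg: 1, m: 2, s: -2
SI base units of torque: kg·m²/s²

The claimed units kg/(m²·s²) (exponents kg: 1, m: -2, s: -2) do not match the derived units kg·m²/s² (exponents kg: 1, m: 2, s: -2), so the claim is incorrect.

Answer: No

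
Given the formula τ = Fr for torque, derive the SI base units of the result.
Units of each symbol in τ = Fr:
  F (force): kg·m/s²
  r (lever arm): m

Multiplying the contributions: [kg·m/s²] · [m]
Adding exponents of each base unit: kg: 1, m: 2, s: -2
SI base units of torque: kg·m²/s²

Answer: kg·m²/s²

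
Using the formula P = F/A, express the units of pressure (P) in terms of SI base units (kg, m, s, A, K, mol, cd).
Units of each symbol in P = F/A:
  F (force): kg·m/s²
  A (area): m²  → in the denominator, contributes 1/m²

Multiplying the contributions: [kg·m/s²] · [1/m²]
Adding exponents of each base unit: kg: 1, m: -1, s: -2
SI base units of pressure: kg/(m·s²)

Answer: kg/(m·s²)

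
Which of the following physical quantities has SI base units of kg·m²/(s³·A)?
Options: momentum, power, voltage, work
Checking the SI base units of each option:
  momentum (p = mv): kg·m/s  ✗
  power (P = W/t): kg·m²/s³  ✗
  voltage (V = IR): kg·m²/(s³·A)  ✓ matches
  work (W = Fd): kg·m²/s²  ✗

Only voltage has units kg·m²/(s³·A).

Answer: voltage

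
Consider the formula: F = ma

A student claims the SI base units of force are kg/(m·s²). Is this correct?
Units of each symbol in F = ma:
  m (mass): kg
  a (acceleration): m/s²

Multiplying the contributions: [kg] · [m/s²]
Adding exponents of each base unit: kg: 1, m: 1, s: -2
SI base units of force: kg·m/s²

The claimed units kg/(m·s²) (exponents kg: 1, m: -1, s: -2) do not match the derived units kg·m/s² (exponents kg: 1, m: 1, s: -2), so the claim is incorrect.

Answer: No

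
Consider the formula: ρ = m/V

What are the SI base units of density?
Units of each symbol in ρ = m/V:
  m (mass): kg
  V (volume): m³  → in the denominator, contributes 1/m³

Multiplying the contributions: [kg] · [1/m³]
Adding exponents of each base unit: kg: 1, m: -3
SI base units of density: kg/m³

Answer: kg/m³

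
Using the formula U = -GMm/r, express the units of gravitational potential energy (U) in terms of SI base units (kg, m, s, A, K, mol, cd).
Units of each symbol in U = -GMm/r:
  G (gravitational constant): m³/(kg·s²)
  M (mass): kg
  m (mass): kg
  r (distance): m  → in the denominator, contributes 1/m
  The minus sign does not affect the units.

Multiplying the contributions: [m³/(kg·s²)] · [kg] · [kg] · [1/m]
Adding exponents of each base unit: kg: 1, m: 2, s: -2
SI base units of gravitational potential energy: kg·m²/s²

Answer: kg·m²/s²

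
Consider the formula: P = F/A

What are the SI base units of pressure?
Units of each symbol in P = F/A:
  F (force): kg·m/s²
  A (area): m²  → in the denominator, contributes 1/m²

Multiplying the contributions: [kg·m/s²] · [1/m²]
Adding exponents of each base unit: kg: 1, m: -1, s: -2
SI base units of pressure: kg/(m·s²)

Answer: kg/(m·s²)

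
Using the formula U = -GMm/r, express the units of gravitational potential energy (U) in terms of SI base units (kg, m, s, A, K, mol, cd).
Units of each symbol in U = -GMm/r:
  G (gravitational constant): m³/(kg·s²)
  M (mass): kg
  m (mass): kg
  r (distance): m  → in the denominator, contributes 1/m
  The minus sign does not affect the units.

Multiplying the contributions: [m³/(kg·s²)] · [kg] · [kg] · [1/m]
Adding exponents of each base unit: kg: 1, m: 2, s: -2
SI base units of gravitational potential energy: kg·m²/s²

Answer: kg·m²/s²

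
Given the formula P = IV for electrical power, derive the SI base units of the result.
Units of each symbol in P = IV:
  I (current): A
  V (voltage, in volts): kg·m²/(s³·A)

Multiplying the contributions: [A] · [kg·m²/(s³·A)]
Adding exponents of each base unit: kg: 1, m: 2, s: -3
SI base units of electrical power: kg·m²/s³

Answer: kg·m²/s³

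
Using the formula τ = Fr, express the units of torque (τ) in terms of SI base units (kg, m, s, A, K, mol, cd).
Units of each symbol in τ = Fr:
  F (force): kg·m/s²
  r (lever arm): m

Multiplying the contributions: [kg·m/s²] · [m]
Adding exponents of each base unit: kg: 1, m: 2, s: -2
SI base units of torque: kg·m²/s²

Answer: kg·m²/s²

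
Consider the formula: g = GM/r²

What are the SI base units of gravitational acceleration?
Units of each symbol in g = GM/r²:
  G (gravitational constant): m³/(kg·s²)
  M (mass): kg
  r (distance): m  → to the power 2 in the denominator, contributes 1/m²

Multiplying the contributions: [m³/(kg·s²)] · [kg] · [1/m²]
Adding exponents of each base unit: m: 1, s: -2
SI base units of gravitational acceleration: m/s²

Answer: m/s²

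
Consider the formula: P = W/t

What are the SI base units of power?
Units of each symbol in P = W/t:
  W (work): kg·m²/s²
  t (time): s  → in the denominator, contributes 1/s

Multiplying the contributions: [kg·m²/s²] · [1/s]
Adding exponents of each base unit: kg: 1, m: 2, s: -3
SI base units of power: kg·m²/s³

Answer: kg·m²/s³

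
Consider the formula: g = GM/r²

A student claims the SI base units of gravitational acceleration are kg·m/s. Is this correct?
Units of each symbol in g = GM/r²:
  G (gravitational constant): m³/(kg·s²)
  M (mass): kg
  r (distance): m  → to the power 2 in the denominator, contributes 1/m²

Multiplying the contributions: [m³/(kg·s²)] · [kg] · [1/m²]
Adding exponents of each base unit: m: 1, s: -2
SI base units of gravitational acceleration: m/s²

The claimed units kg·m/s (exponents kg: 1, m: 1, s: -1) do not match the derived units m/s² (exponents m: 1, s: -2), so the claim is incorrect.

Answer: No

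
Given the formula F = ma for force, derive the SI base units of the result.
Units of each symbol in F = ma:
  m (mass): kg
  a (acceleration): m/s²

Multiplying the contributions: [kg] · [m/s²]
Adding exponents of each base unit: kg: 1, m: 1, s: -2
SI base units of force: kg·m/s²

Answer: kg·m/s²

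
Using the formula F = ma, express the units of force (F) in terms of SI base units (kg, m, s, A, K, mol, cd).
Units of each symbol in F = ma:
  m (mass): kg
  a (acceleration): m/s²

Multiplying the contributions: [kg] · [m/s²]
Adding exponents of each base unit: kg: 1, m: 1, s: -2
SI base units of force: kg·m/s²

Answer: kg·m/s²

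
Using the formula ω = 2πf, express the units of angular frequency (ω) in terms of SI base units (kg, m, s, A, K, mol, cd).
Units of each symbol in ω = 2πf:
  f (frequency): 1/s
  The factor 2π is dimensionless.

Multiplying the contributions: [1/s]
Adding exponents of each base unit: s: -1
SI base units of angular frequency: 1/s

Answer: 1/s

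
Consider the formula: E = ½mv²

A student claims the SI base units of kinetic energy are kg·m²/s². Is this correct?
Units of each symbol in E = ½mv²:
  m (mass): kg
  v (speed): m/s  → to the power 2, contributes m²/s²
  The factor ½ is dimensionless.

Multiplying the contributions: [kg] · [m²/s²]
Adding exponents of each base unit: kg: 1, m: 2, s: -2
SI base units of kinetic energy: kg·m²/s²

The claimed units kg·m²/s² match the derived units, so the claim is correct.

Answer: Yes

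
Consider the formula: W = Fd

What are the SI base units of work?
Units of each symbol in W = Fd:
  F (force): kg·m/s²
  d (displacement): m

Multiplying the contributions: [kg·m/s²] · [m]
Adding exponents of each base unit: kg: 1, m: 2, s: -2
SI base units of work: kg·m²/s²

Answer: kg·m²/s²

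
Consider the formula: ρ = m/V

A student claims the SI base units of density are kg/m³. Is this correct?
Units of each symbol in ρ = m/V:
  m (mass): kg
  V (volume): m³  → in the denominator, contributes 1/m³

Multiplying the contributions: [kg] · [1/m³]
Adding exponents of each base unit: kg: 1, m: -3
SI base units of density: kg/m³

The claimed units kg/m³ match the derived units, so the claim is correct.

Answer: Yes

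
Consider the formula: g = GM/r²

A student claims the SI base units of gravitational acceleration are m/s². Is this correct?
Units of each symbol in g = GM/r²:
  G (gravitational constant): m³/(kg·s²)
  M (mass): kg
  r (distance): m  → to the power 2 in the denominator, contributes 1/m²

Multiplying the contributions: [m³/(kg·s²)] · [kg] · [1/m²]
Adding exponents of each base unit: m: 1, s: -2
SI base units of gravitational acceleration: m/s²

The claimed units m/s² match the derived units, so the claim is correct.

Answer: Yes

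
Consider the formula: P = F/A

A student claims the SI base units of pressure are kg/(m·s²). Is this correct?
Units of each symbol in P = F/A:
  F (force): kg·m/s²
  A (area): m²  → in the denominator, contributes 1/m²

Multiplying the contributions: [kg·m/s²] · [1/m²]
Adding exponents of each base unit: kg: 1, m: -1, s: -2
SI base units of pressure: kg/(m·s²)

The claimed units kg/(m·s²) match the derived units, so the claim is correct.

Answer: Yes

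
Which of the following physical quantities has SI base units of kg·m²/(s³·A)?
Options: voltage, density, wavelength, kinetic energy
Checking the SI base units of each option:
  voltage (V = IR): kg·m²/(s³·A)  ✓ matches
  density (ρ = m/V): kg/m³  ✗
  wavelength (λ = v/f): m  ✗
  kinetic energy (E = ½mv²): kg·m²/s²  ✗

Only voltage has units kg·m²/(s³·A).

Answer: voltage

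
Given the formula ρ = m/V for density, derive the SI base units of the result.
Units of each symbol in ρ = m/V:
  m (mass): kg
  V (volume): m³  → in the denominator, contributes 1/m³

Multiplying the contributions: [kg] · [1/m³]
Adding exponents of each base unit: kg: 1, m: -3
SI base units of density: kg/m³

Answer: kg/m³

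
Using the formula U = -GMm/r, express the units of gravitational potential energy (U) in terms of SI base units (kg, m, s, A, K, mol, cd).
Units of each symbol in U = -GMm/r:
  G (gravitational constant): m³/(kg·s²)
  M (mass): kg
  m (mass): kg
  r (distance): m  → in the denominator, contributes 1/m
  The minus sign does not affect the units.

Multiplying the contributions: [m³/(kg·s²)] · [kg] · [kg] · [1/m]
Adding exponents of each base unit: kg: 1, m: 2, s: -2
SI base units of gravitational potential energy: kg·m²/s²

Answer: kg·m²/s²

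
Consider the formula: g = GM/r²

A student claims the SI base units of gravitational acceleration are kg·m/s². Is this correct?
Units of each symbol in g = GM/r²:
  G (gravitational constant): m³/(kg·s²)
  M (mass): kg
  r (distance): m  → to the power 2 in the denominator, contributes 1/m²

Multiplying the contributions: [m³/(kg·s²)] · [kg] · [1/m²]
Adding exponents of each base unit: m: 1, s: -2
SI base units of gravitational acceleration: m/s²

The claimed units kg·m/s² (exponents kg: 1, m: 1, s: -2) do not match the derived units m/s² (exponents m: 1, s: -2), so the claim is incorrect.

Answer: No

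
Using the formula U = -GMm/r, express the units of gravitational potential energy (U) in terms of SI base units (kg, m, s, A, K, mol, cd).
Units of each symbol in U = -GMm/r:
  G (gravitational constant): m³/(kg·s²)
  M (mass): kg
  m (mass): kg
  r (distance): m  → in the denominator, contributes 1/m
  The minus sign does not affect the units.

Multiplying the contributions: [m³/(kg·s²)] · [kg] · [kg] · [1/m]
Adding exponents of each base unit: kg: 1, m: 2, s: -2
SI base units of gravitational potential energy: kg·m²/s²

Answer: kg·m²/s²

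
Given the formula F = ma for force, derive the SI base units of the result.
Units of each symbol in F = ma:
  m (mass): kg
  a (acceleration): m/s²

Multiplying the contributions: [kg] · [m/s²]
Adding exponents of each base unit: kg: 1, m: 1, s: -2
SI base units of force: kg·m/s²

Answer: kg·m/s²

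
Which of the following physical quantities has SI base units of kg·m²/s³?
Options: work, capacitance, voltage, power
Checking the SI base units of each option:
  work (W = Fd): kg·m²/s²  ✗
  capacitance (C = Q/V): s⁴·A²/(kg·m²)  ✗
  voltage (V = IR): kg·m²/(s³·A)  ✗
  power (P = W/t): kg·m²/s³  ✓ matches

Only power has units kg·m²/s³.

Answer: power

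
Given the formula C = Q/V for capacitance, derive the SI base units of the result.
Units of each symbol in C = Q/V:
  Q (charge, in coulombs): s·A
  V (voltage, in volts): kg·m²/(s³·A)  → in the denominator, contributes s³·A/(kg·m²)

Multiplying the contributions: [s·A] · [s³·A/(kg·m²)]
Adding exponents of each base unit: kg: -1, m: -2, s: 4, A: 2
SI base units of capacitance: s⁴·A²/(kg·m²)

Answer: s⁴·A²/(kg·m²)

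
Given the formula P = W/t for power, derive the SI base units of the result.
Units of each symbol in P = W/t:
  W (work): kg·m²/s²
  t (time): s  → in the denominator, contributes 1/s

Multiplying the contributions: [kg·m²/s²] · [1/s]
Adding exponents of each base unit: kg: 1, m: 2, s: -3
SI base units of power: kg·m²/s³

Answer: kg·m²/s³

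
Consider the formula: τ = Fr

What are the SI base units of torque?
Units of each symbol in τ = Fr:
  F (force): kg·m/s²
  r (lever arm): m

Multiplying the contributions: [kg·m/s²] · [m]
Adding exponents of each base unit: kg: 1, m: 2, s: -2
SI base units of torque: kg·m²/s²

Answer: kg·m²/s²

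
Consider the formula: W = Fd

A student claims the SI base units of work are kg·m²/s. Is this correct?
Units of each symbol in W = Fd:
  F (force): kg·m/s²
  d (displacement): m

Multiplying the contributions: [kg·m/s²] · [m]
Adding exponents of each base unit: kg: 1, m: 2, s: -2
SI base units of work: kg·m²/s²

The claimed units kg·m²/s (exponents kg: 1, m: 2, s: -1) do not match the derived units kg·m²/s² (exponents kg: 1, m: 2, s: -2), so the claim is incorrect.

Answer: No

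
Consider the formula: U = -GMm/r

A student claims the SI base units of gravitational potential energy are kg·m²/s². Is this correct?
Units of each symbol in U = -GMm/r:
  G (gravitational constant): m³/(kg·s²)
  M (mass): kg
  m (mass): kg
  r (distance): m  → in the denominator, contributes 1/m
  The minus sign does not affect the units.

Multiplying the contributions: [m³/(kg·s²)] · [kg] · [kg] · [1/m]
Adding exponents of each base unit: kg: 1, m: 2, s: -2
SI base units of gravitational potential energy: kg·m²/s²

The claimed units kg·m²/s² match the derived units, so the claim is correct.

Answer: Yes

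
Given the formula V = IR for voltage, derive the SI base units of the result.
Units of each symbol in V = IR:
  I (current): A
  R (resistance, in ohms): kg·m²/(s³·A²)

Multiplying the contributions: [A] · [kg·m²/(s³·A²)]
Adding exponents of each base unit: kg: 1, m: 2, s: -3, A: -1
SI base units of voltage: kg·m²/(s³·A)

Answer: kg·m²/(s³·A)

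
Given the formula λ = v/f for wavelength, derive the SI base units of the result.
Units of each symbol in λ = v/f:
  v (wave speed): m/s
  f (frequency): 1/s  → in the denominator, contributes s

Multiplying the contributions: [m/s] · [s]
Adding exponents of each base unit: m: 1
SI base units of wavelength: m

Answer: m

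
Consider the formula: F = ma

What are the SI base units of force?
Units of each symbol in F = ma:
  m (mass): kg
  a (acceleration): m/s²

Multiplying the contributions: [kg] · [m/s²]
Adding exponents of each base unit: kg: 1, m: 1, s: -2
SI base units of force: kg·m/s²

Answer: kg·m/s²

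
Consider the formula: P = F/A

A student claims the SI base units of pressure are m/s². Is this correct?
Units of each symbol in P = F/A:
  F (force): kg·m/s²
  A (area): m²  → in the denominator, contributes 1/m²

Multiplying the contributions: [kg·m/s²] · [1/m²]
Adding exponents of each base unit: kg: 1, m: -1, s: -2
SI base units of pressure: kg/(m·s²)

The claimed units m/s² (exponents m: 1, s: -2) do not match the derived units kg/(m·s²) (exponents kg: 1, m: -1, s: -2), so the claim is incorrect.

Answer: No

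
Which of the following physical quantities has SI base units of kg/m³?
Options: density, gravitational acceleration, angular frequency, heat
Checking the SI base units of each option:
  density (ρ = m/V): kg/m³  ✓ matches
  gravitational acceleration (g = GM/r²): m/s²  ✗
  angular frequency (ω = 2πf): 1/s  ✗
  heat (Q = mcΔT): kg·m²/s²  ✗

Only density has units kg/m³.

Answer: density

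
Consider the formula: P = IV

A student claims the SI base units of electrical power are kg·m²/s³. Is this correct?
Units of each symbol in P = IV:
  I (current): A
  V (voltage, in volts): kg·m²/(s³·A)

Multiplying the contributions: [A] · [kg·m²/(s³·A)]
Adding exponents of each base unit: kg: 1, m: 2, s: -3
SI base units of electrical power: kg·m²/s³

The claimed units kg·m²/s³ match the derived units, so the claim is correct.

Answer: Yes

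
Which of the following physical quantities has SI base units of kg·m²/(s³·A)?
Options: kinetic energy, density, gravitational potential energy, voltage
Checking the SI base units of each option:
  kinetic energy (E = ½mv²): kg·m²/s²  ✗
  density (ρ = m/V): kg/m³  ✗
  gravitational potential energy (U = -GMm/r): kg·m²/s²  ✗
  voltage (V = IR): kg·m²/(s³·A)  ✓ matches

Only voltage has units kg·m²/(s³·A).

Answer: voltage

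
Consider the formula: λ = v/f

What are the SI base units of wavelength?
Units of each symbol in λ = v/f:
  v (wave speed): m/s
  f (frequency): 1/s  → in the denominator, contributes s

Multiplying the contributions: [m/s] · [s]
Adding exponents of each base unit: m: 1
SI base units of wavelength: m

Answer: m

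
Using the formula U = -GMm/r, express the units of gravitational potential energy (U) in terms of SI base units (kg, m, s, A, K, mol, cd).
Units of each symbol in U = -GMm/r:
  G (gravitational constant): m³/(kg·s²)
  M (mass): kg
  m (mass): kg
  r (distance): m  → in the denominator, contributes 1/m
  The minus sign does not affect the units.

Multiplying the contributions: [m³/(kg·s²)] · [kg] · [kg] · [1/m]
Adding exponents of each base unit: kg: 1, m: 2, s: -2
SI base units of gravitational potential energy: kg·m²/s²

Answer: kg·m²/s²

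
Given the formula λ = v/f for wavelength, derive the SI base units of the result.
Units of each symbol in λ = v/f:
  v (wave speed): m/s
  f (frequency): 1/s  → in the denominator, contributes s

Multiplying the contributions: [m/s] · [s]
Adding exponents of each base unit: m: 1
SI base units of wavelength: m

Answer: m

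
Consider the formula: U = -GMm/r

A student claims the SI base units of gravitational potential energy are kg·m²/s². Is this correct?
Units of each symbol in U = -GMm/r:
  G (gravitational constant): m³/(kg·s²)
  M (mass): kg
  m (mass): kg
  r (distance): m  → in the denominator, contributes 1/m
  The minus sign does not affect the units.

Multiplying the contributions: [m³/(kg·s²)] · [kg] · [kg] · [1/m]
Adding exponents of each base unit: kg: 1, m: 2, s: -2
SI base units of gravitational potential energy: kg·m²/s²

The claimed units kg·m²/s² match the derived units, so the claim is correct.

Answer: Yes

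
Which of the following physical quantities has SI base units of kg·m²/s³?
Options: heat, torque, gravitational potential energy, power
Checking the SI base units of each option:
  heat (Q = mcΔT): kg·m²/s²  ✗
  torque (τ = Fr): kg·m²/s²  ✗
  gravitational potential energy (U = -GMm/r): kg·m²/s²  ✗
  power (P = W/t): kg·m²/s³  ✓ matches

Only power has units kg·m²/s³.

Answer: power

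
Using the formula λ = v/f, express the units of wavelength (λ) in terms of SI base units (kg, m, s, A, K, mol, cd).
Units of each symbol in λ = v/f:
  v (wave speed): m/s
  f (frequency): 1/s  → in the denominator, contributes s

Multiplying the contributions: [m/s] · [s]
Adding exponents of each base unit: m: 1
SI base units of wavelength: m

Answer: m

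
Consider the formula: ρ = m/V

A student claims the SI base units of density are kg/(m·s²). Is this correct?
Units of each symbol in ρ = m/V:
  m (mass): kg
  V (volume): m³  → in the denominator, contributes 1/m³

Multiplying the contributions: [kg] · [1/m³]
Adding exponents of each base unit: kg: 1, m: -3
SI base units of density: kg/m³

The claimed units kg/(m·s²) (exponents kg: 1, m: -1, s: -2) do not match the derived units kg/m³ (exponents kg: 1, m: -3), so the claim is incorrect.

Answer: No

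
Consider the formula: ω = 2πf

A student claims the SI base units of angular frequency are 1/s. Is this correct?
Units of each symbol in ω = 2πf:
  f (frequency): 1/s
  The factor 2π is dimensionless.

Multiplying the contributions: [1/s]
Adding exponents of each base unit: s: -1
SI base units of angular frequency: 1/s

The claimed units 1/s match the derived units, so the claim is correct.

Answer: Yes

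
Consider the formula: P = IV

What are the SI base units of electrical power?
Units of each symbol in P = IV:
  I (current): A
  V (voltage, in volts): kg·m²/(s³·A)

Multiplying the contributions: [A] · [kg·m²/(s³·A)]
Adding exponents of each base unit: kg: 1, m: 2, s: -3
SI base units of electrical power: kg·m²/s³

Answer: kg·m²/s³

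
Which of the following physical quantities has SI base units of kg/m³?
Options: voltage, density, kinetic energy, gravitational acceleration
Checking the SI base units of each option:
  voltage (V = IR): kg·m²/(s³·A)  ✗
  density (ρ = m/V): kg/m³  ✓ matches
  kinetic energy (E = ½mv²): kg·m²/s²  ✗
  gravitational acceleration (g = GM/r²): m/s²  ✗

Only density has units kg/m³.

Answer: density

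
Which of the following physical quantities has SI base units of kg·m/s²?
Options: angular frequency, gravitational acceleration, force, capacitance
Checking the SI base units of each option:
  angular frequency (ω = 2πf): 1/s  ✗
  gravitational acceleration (g = GM/r²): m/s²  ✗
  force (F = ma): kg·m/s²  ✓ matches
  capacitance (C = Q/V): s⁴·A²/(kg·m²)  ✗

Only force has units kg·m/s².

Answer: force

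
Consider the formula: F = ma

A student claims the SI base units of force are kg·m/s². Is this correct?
Units of each symbol in F = ma:
  m (mass): kg
  a (acceleration): m/s²

Multiplying the contributions: [kg] · [m/s²]
Adding exponents of each base unit: kg: 1, m: 1, s: -2
SI base units of force: kg·m/s²

The claimed units kg·m/s² match the derived units, so the claim is correct.

Answer: Yes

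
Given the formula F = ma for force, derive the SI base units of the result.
Units of each symbol in F = ma:
  m (mass): kg
  a (acceleration): m/s²

Multiplying the contributions: [kg] · [m/s²]
Adding exponents of each base unit: kg: 1, m: 1, s: -2
SI base units of force: kg·m/s²

Answer: kg·m/s²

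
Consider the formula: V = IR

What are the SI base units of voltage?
Units of each symbol in V = IR:
  I (current): A
  R (resistance, in ohms): kg·m²/(s³·A²)

Multiplying the contributions: [A] · [kg·m²/(s³·A²)]
Adding exponents of each base unit: kg: 1, m: 2, s: -3, A: -1
SI base units of voltage: kg·m²/(s³·A)

Answer: kg·m²/(s³·A)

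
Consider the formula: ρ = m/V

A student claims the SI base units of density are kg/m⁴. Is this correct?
Units of each symbol in ρ = m/V:
  m (mass): kg
  V (volume): m³  → in the denominator, contributes 1/m³

Multiplying the contributions: [kg] · [1/m³]
Adding exponents of each base unit: kg: 1, m: -3
SI base units of density: kg/m³

The claimed units kg/m⁴ (exponents kg: 1, m: -4) do not match the derived units kg/m³ (exponents kg: 1, m: -3), so the claim is incorrect.

Answer: No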